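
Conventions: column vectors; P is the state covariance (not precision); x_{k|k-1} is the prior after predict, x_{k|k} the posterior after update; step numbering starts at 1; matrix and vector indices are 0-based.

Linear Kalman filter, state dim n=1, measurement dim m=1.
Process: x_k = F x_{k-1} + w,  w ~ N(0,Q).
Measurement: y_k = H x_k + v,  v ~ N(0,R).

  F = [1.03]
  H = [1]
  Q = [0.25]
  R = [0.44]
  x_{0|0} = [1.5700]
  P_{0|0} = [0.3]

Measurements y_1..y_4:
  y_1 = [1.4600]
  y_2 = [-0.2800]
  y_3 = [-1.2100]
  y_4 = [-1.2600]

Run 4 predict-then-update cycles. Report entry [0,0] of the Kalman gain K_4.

K[0,0] = 0.5312

step 1: x^-=[1.6171]  P^-=[0.5683]  S=[1.0083]  K=[0.5636]  nu=[-0.1571]  x^+=[1.5286]  P^+=[0.2480]
step 2: x^-=[1.5744]  P^-=[0.5131]  S=[0.9531]  K=[0.5383]  nu=[-1.8544]  x^+=[0.5761]  P^+=[0.2369]
step 3: x^-=[0.5934]  P^-=[0.5013]  S=[0.9413]  K=[0.5326]  nu=[-1.8034]  x^+=[-0.3670]  P^+=[0.2343]
step 4: x^-=[-0.3780]  P^-=[0.4986]  S=[0.9386]  K=[0.5312]  nu=[-0.8820]  x^+=[-0.8465]  P^+=[0.2337]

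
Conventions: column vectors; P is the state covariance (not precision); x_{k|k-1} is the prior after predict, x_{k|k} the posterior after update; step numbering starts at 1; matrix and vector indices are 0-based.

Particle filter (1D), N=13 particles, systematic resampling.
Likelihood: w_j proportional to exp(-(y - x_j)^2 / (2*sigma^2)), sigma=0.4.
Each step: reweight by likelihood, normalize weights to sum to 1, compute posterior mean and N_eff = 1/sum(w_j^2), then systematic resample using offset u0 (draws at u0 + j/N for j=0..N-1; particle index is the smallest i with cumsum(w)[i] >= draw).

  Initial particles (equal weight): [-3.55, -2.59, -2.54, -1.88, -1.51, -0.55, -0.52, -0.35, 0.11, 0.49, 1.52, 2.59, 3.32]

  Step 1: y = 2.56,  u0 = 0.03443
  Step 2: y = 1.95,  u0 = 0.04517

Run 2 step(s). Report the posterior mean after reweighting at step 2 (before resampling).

step 1: w=[0.0000, 0.0000, 0.0000, 0.0000, 0.0000, 0.0000, 0.0000, 0.0000, 0.0000, 0.0000, 0.0285, 0.8340, 0.1376]  mean=2.6599  Neff=1.3981  idx=[11, 11, 11, 11, 11, 11, 11, 11, 11, 11, 11, 12, 12]
step 2: w=[0.0907, 0.0907, 0.0907, 0.0907, 0.0907, 0.0907, 0.0907, 0.0907, 0.0907, 0.0907, 0.0907, 0.0009, 0.0009]  mean=2.5914  Neff=11.0406  idx=[0, 1, 2, 3, 3, 4, 5, 6, 7, 8, 8, 9, 10]

post_mean = 2.5914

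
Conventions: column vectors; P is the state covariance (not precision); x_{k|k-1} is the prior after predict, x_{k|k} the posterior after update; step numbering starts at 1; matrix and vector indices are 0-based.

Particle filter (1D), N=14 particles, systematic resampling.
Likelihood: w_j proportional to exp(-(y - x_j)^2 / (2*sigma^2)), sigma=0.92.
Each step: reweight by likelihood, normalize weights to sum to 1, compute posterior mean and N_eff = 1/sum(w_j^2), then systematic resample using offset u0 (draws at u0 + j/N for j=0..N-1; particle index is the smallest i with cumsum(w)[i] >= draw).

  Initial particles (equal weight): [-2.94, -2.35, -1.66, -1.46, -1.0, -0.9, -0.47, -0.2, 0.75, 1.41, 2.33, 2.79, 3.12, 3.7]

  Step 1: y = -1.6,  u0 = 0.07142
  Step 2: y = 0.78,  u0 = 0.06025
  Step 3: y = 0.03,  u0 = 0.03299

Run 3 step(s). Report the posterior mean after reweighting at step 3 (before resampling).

post_mean = -0.6320

step 1: w=[0.0637, 0.1320, 0.1836, 0.1819, 0.1488, 0.1378, 0.0865, 0.0578, 0.0070, 0.0009, 0.0000, 0.0000, 0.0000, 0.0000]  mean=-1.3862  Neff=7.1294  idx=[1, 1, 2, 2, 2, 3, 3, 4, 4, 5, 5, 6, 6, 10]
step 2: w=[0.0016, 0.0016, 0.0155, 0.0155, 0.0155, 0.0269, 0.0269, 0.0801, 0.0801, 0.0983, 0.0983, 0.2069, 0.2069, 0.1260]  mean=-0.4012  Neff=7.3620  idx=[5, 7, 8, 9, 9, 10, 11, 11, 11, 12, 12, 12, 13, 13]
step 3: w=[0.0321, 0.0636, 0.0636, 0.0714, 0.0714, 0.0714, 0.1027, 0.1027, 0.1027, 0.1027, 0.1027, 0.1027, 0.0052, 0.0052]  mean=-0.6320  Neff=11.3993  idx=[1, 2, 3, 4, 5, 6, 6, 7, 8, 8, 9, 10, 11, 11]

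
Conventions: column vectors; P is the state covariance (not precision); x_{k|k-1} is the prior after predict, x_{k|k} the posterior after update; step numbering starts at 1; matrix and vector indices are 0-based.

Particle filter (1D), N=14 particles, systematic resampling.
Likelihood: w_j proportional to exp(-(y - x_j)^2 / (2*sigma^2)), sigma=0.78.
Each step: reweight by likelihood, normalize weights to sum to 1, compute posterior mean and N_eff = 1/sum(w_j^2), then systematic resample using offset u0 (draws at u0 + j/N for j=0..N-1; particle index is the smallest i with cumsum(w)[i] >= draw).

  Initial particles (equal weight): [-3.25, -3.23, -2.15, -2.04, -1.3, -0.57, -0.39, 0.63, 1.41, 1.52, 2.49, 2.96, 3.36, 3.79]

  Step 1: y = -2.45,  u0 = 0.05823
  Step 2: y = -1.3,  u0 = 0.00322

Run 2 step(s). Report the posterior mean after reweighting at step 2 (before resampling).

post_mean = -1.8372

step 1: w=[0.1728, 0.1773, 0.2715, 0.2547, 0.0986, 0.0160, 0.0089, 0.0001, 0.0000, 0.0000, 0.0000, 0.0000, 0.0000, 0.0000]  mean=-2.3784  Neff=4.7632  idx=[0, 0, 1, 1, 1, 2, 2, 2, 3, 3, 3, 3, 4, 5]
step 2: w=[0.0072, 0.0072, 0.0077, 0.0077, 0.0077, 0.0908, 0.0908, 0.0908, 0.1049, 0.1049, 0.1049, 0.1049, 0.1645, 0.1061]  mean=-1.8372  Neff=9.3188  idx=[0, 5, 6, 6, 7, 8, 9, 9, 10, 11, 11, 12, 12, 13]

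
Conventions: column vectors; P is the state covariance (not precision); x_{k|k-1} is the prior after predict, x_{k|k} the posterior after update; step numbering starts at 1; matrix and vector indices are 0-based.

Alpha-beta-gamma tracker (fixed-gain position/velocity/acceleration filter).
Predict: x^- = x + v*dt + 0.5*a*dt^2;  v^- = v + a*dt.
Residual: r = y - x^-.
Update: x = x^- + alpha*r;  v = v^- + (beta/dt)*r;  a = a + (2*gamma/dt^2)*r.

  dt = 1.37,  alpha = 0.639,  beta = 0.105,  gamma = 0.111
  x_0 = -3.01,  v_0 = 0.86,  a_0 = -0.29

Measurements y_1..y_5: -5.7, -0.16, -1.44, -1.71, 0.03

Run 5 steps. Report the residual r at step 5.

step 1: x_pred=-2.1040  r=-3.5960  x^+=-4.4018  v^+=0.1871  a^+=-0.7153
step 2: x_pred=-4.8168  r=4.6568  x^+=-1.8411  v^+=-0.4360  a^+=-0.1645
step 3: x_pred=-2.5929  r=1.1529  x^+=-1.8562  v^+=-0.5731  a^+=-0.0282
step 4: x_pred=-2.6677  r=0.9577  x^+=-2.0557  v^+=-0.5383  a^+=0.0851
step 5: x_pred=-2.7133  r=2.7433  x^+=-0.9603  v^+=-0.2114  a^+=0.4096

resid = 2.7433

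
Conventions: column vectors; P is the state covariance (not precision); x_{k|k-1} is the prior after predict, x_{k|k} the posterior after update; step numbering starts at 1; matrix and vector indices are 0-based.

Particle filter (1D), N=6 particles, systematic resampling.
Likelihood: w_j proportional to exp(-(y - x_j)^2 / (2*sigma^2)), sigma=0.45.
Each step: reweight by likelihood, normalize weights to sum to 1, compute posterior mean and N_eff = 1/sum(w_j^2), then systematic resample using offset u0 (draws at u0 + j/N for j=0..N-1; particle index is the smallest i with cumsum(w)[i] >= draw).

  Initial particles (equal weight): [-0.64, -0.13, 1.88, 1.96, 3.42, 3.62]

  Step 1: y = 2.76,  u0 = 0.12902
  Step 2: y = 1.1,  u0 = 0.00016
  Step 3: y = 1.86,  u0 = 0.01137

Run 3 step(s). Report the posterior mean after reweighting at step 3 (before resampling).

post_mean = 1.9062

step 1: w=[0.0000, 0.0000, 0.1727, 0.2406, 0.3986, 0.1882]  mean=2.8404  Neff=3.5465  idx=[2, 3, 4, 4, 4, 5]
step 2: w=[0.5803, 0.4197, 0.0000, 0.0000, 0.0000, 0.0000]  mean=1.9136  Neff=1.9498  idx=[0, 0, 0, 0, 1, 1]
step 3: w=[0.1680, 0.1680, 0.1680, 0.1680, 0.1640, 0.1640]  mean=1.9062  Neff=5.9993  idx=[0, 1, 2, 3, 4, 5]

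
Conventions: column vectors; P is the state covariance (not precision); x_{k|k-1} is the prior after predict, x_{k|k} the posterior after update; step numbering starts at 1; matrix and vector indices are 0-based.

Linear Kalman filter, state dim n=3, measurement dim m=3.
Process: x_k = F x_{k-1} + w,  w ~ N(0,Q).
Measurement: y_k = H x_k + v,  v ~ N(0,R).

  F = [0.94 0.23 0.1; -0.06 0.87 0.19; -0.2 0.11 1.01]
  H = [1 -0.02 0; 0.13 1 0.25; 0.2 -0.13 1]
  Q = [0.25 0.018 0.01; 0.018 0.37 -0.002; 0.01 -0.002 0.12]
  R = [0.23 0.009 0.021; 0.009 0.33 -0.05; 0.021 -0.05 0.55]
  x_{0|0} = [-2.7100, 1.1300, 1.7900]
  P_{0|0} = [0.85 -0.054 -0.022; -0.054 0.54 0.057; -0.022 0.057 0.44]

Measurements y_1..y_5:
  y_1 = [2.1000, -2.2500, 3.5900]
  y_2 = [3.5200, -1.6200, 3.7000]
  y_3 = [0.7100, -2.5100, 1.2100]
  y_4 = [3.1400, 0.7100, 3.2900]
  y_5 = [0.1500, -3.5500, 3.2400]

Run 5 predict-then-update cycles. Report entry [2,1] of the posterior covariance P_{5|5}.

P_post[2,1] = -0.0227

step 1: x^-=[-2.1085, 1.4858, 2.4742]  P^-=[1.0092 0.0467 -0.1014; 0.0467 0.8227 0.2075; -0.1014 0.2075 0.6333]  S=[1.2376 0.1439 0.1132; 0.1439 1.3186 0.2187; 0.1132 0.2187 1.1406]  K=[0.8117 0.0276 -0.0031; -0.0518 0.6782 -0.0285; -0.1537 0.2029 0.4901]  nu=[4.2382, -4.0802, 1.7307]  x^+=[1.2138, -1.5505, 1.8430]  P^+=[0.1868 -0.0018 -0.0236; -0.0018 0.2301 -0.0204; -0.0236 -0.0204 0.2583]
step 2: x^-=[0.9686, -1.0716, 1.4481]  P^-=[0.4237 0.0502 -0.0203; 0.0502 0.5481 0.0561; -0.0203 0.0561 0.3988]  S=[0.6519 0.0978 0.0791; 0.0978 0.9500 0.0493; 0.0791 0.0493 0.9497]  K=[0.6418 0.0391 0.0056; -0.0261 0.6031 -0.0345; -0.1050 0.1508 0.4089]  nu=[2.5299, -1.0363, 1.9188]  x^+=[2.5626, -1.8290, 1.8107]  P^+=[0.1481 0.0028 -0.0147; 0.0028 0.2060 -0.0235; -0.0147 -0.0235 0.2150]
step 3: x^-=[2.1693, -1.4009, 1.1151]  P^-=[0.3913 0.0516 -0.0101; 0.0516 0.5265 0.0406; -0.0101 0.0406 0.3484]  S=[0.6195 0.0981 0.0828; 0.0981 0.9180 0.0257; 0.0828 0.0257 0.9056]  K=[0.6221 0.0421 0.0098; -0.0234 0.5954 -0.0341; -0.0902 0.1366 0.3810]  nu=[-1.4873, -1.6699, -0.5211]  x^+=[1.1686, -2.3426, 0.8226]  P^+=[0.1437 0.0033 -0.0120; 0.0033 0.2034 -0.0233; -0.0120 -0.0233 0.2002]
step 4: x^-=[0.6420, -1.9519, 0.3394]  P^-=[0.3879 0.0520 -0.0083; 0.0520 0.5239 0.0373; -0.0083 0.0373 0.3319]  S=[0.6160 0.0985 0.0840; 0.0985 0.9128 0.0190; 0.0840 0.0190 0.8906]  K=[0.6196 0.0428 0.0109; -0.0232 0.5948 -0.0335; -0.0863 0.1321 0.3707]  nu=[2.4590, 2.4935, 2.5685]  x^+=[2.3004, -0.6119, 1.4089]  P^+=[0.1432 0.0034 -0.0113; 0.0034 0.2030 -0.0229; -0.0113 -0.0229 0.1948]
step 5: x^-=[2.1625, -0.4027, 0.8956]  P^-=[0.3875 0.0520 -0.0080; 0.0520 0.5235 0.0364; -0.0080 0.0364 0.3262]  S=[0.6156 0.0986 0.0841; 0.0986 0.9117 0.0169; 0.0841 0.0169 0.8852]  K=[0.6193 0.0429 0.0112; -0.0233 0.5948 -0.0331; -0.0853 0.1307 0.3670]  nu=[-2.0206, -3.6523, 1.8595]  x^+=[0.7751, -2.5897, 1.2731]  P^+=[0.1431 0.0034 -0.0112; 0.0034 0.2030 -0.0227; -0.0112 -0.0227 0.1928]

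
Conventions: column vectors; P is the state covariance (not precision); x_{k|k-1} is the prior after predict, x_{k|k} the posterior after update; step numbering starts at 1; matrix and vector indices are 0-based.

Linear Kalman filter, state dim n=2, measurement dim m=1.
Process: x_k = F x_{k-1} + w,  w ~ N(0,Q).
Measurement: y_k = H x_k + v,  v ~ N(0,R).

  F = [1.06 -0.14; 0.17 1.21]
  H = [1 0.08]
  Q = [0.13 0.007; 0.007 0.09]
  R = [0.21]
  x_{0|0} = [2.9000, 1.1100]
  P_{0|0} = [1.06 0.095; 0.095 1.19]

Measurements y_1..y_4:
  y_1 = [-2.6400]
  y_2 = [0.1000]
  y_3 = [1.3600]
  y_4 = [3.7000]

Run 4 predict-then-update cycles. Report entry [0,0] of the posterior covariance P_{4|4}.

step 1: x^-=[2.9186, 1.8361]  P^-=[1.3161 0.1160; 0.1160 1.9020]  S=[1.5569]  K=[0.8513; 0.1722]  nu=[-5.7055]  x^+=[-1.9387, 0.8533]  P^+=[0.1878 -0.1123; -0.1123 1.8558]
step 2: x^-=[-2.1745, 0.7030]  P^-=[0.4107 -0.4149; -0.4149 2.7663]  S=[0.5720]  K=[0.6599; -0.3384]  nu=[2.2182]  x^+=[-0.7106, -0.0478]  P^+=[0.1616 -0.2871; -0.2871 2.7008]
step 3: x^-=[-0.7465, -0.1786]  P^-=[0.4497 -0.7828; -0.7828 3.9308]  S=[0.5596]  K=[0.6917; -0.8370]  nu=[2.1208]  x^+=[0.7204, -1.9538]  P^+=[0.1820 -0.4589; -0.4589 3.5387]
step 4: x^-=[1.0372, -2.2416]  P^-=[0.5400 -1.1373; -1.1373 5.0875]  S=[0.6006]  K=[0.7476; -1.2159]  nu=[2.8422]  x^+=[3.1620, -5.6975]  P^+=[0.2043 -0.5913; -0.5913 4.1995]

P_post[0,0] = 0.2043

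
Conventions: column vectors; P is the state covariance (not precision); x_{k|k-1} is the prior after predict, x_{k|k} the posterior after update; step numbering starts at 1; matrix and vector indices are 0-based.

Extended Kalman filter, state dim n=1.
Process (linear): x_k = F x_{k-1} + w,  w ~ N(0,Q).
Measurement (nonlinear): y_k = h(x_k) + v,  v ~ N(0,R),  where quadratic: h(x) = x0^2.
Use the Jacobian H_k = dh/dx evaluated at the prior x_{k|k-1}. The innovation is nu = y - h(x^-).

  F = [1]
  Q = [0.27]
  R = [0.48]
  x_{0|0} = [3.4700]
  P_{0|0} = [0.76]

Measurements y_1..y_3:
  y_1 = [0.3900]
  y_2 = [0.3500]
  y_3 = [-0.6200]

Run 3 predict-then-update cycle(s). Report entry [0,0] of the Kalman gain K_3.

K[0,0] = 0.3432

step 1: x^-=[3.4700]  P^-=[1.0300]  H_jac=[6.9400]  S=[50.0885]  K=[0.1427]  nu=[-11.6509]  x^+=[1.8073]  P^+=[0.0099]
step 2: x^-=[1.8073]  P^-=[0.2799]  H_jac=[3.6146]  S=[4.1365]  K=[0.2446]  nu=[-2.9163]  x^+=[1.0941]  P^+=[0.0325]
step 3: x^-=[1.0941]  P^-=[0.3025]  H_jac=[2.1882]  S=[1.9283]  K=[0.3432]  nu=[-1.8170]  x^+=[0.4704]  P^+=[0.0753]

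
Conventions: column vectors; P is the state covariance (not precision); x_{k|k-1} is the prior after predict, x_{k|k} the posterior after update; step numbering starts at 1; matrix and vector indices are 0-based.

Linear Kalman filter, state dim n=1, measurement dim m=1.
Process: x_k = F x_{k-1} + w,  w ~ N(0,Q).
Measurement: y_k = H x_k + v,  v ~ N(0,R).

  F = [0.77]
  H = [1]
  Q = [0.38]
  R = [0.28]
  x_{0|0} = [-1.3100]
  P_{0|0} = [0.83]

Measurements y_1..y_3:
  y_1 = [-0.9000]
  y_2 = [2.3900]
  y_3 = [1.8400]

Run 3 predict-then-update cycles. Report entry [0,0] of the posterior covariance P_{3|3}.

P_post[0,0] = 0.1778

step 1: x^-=[-1.0087]  P^-=[0.8721]  S=[1.1521]  K=[0.7570]  nu=[0.1087]  x^+=[-0.9264]  P^+=[0.2120]
step 2: x^-=[-0.7133]  P^-=[0.5057]  S=[0.7857]  K=[0.6436]  nu=[3.1033]  x^+=[1.2840]  P^+=[0.1802]
step 3: x^-=[0.9887]  P^-=[0.4868]  S=[0.7668]  K=[0.6349]  nu=[0.8513]  x^+=[1.5292]  P^+=[0.1778]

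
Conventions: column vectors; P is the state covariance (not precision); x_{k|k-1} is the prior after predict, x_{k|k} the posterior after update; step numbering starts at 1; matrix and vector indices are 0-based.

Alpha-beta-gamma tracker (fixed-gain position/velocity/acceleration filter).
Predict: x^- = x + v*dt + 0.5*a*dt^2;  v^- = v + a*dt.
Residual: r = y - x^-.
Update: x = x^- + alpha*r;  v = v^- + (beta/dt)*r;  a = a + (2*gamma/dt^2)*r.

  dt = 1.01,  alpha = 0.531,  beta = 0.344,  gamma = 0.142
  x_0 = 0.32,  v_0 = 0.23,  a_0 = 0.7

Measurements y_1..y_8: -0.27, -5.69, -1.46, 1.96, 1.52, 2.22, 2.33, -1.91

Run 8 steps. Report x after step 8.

x_post = 2.8733

step 1: x_pred=0.9093  r=-1.1793  x^+=0.2831  v^+=0.5353  a^+=0.3717
step 2: x_pred=1.0134  r=-6.7034  x^+=-2.5461  v^+=-1.3724  a^+=-1.4946
step 3: x_pred=-4.6946  r=3.2346  x^+=-2.9770  v^+=-1.7803  a^+=-0.5941
step 4: x_pred=-5.0781  r=7.0381  x^+=-1.3409  v^+=0.0169  a^+=1.3654
step 5: x_pred=-0.6274  r=2.1474  x^+=0.5129  v^+=2.1273  a^+=1.9632
step 6: x_pred=3.6628  r=-1.4428  x^+=2.8967  v^+=3.6187  a^+=1.5615
step 7: x_pred=7.3481  r=-5.0181  x^+=4.6835  v^+=3.4868  a^+=0.1645
step 8: x_pred=8.2890  r=-10.1990  x^+=2.8733  v^+=0.1792  a^+=-2.6750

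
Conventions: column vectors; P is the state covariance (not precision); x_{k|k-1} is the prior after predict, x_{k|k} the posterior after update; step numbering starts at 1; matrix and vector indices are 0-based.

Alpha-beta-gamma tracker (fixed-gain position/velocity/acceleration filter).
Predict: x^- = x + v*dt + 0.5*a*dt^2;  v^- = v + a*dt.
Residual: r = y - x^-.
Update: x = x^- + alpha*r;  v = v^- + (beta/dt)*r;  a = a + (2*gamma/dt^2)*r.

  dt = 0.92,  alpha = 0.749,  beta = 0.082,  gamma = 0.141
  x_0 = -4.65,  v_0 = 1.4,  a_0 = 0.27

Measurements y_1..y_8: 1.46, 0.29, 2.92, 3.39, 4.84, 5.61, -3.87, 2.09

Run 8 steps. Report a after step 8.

a_post = -3.2618

step 1: x_pred=-3.2477  r=4.7077  x^+=0.2784  v^+=2.0680  a^+=1.8385
step 2: x_pred=2.9590  r=-2.6690  x^+=0.9599  v^+=3.5215  a^+=0.9493
step 3: x_pred=4.6015  r=-1.6815  x^+=3.3420  v^+=4.2450  a^+=0.3890
step 4: x_pred=7.4121  r=-4.0221  x^+=4.3995  v^+=4.2444  a^+=-0.9510
step 5: x_pred=7.9019  r=-3.0619  x^+=5.6085  v^+=3.0966  a^+=-1.9712
step 6: x_pred=7.6232  r=-2.0132  x^+=6.1153  v^+=1.1037  a^+=-2.6419
step 7: x_pred=6.0126  r=-9.8826  x^+=-1.3895  v^+=-2.2078  a^+=-5.9346
step 8: x_pred=-5.9321  r=8.0221  x^+=0.0764  v^+=-6.9526  a^+=-3.2618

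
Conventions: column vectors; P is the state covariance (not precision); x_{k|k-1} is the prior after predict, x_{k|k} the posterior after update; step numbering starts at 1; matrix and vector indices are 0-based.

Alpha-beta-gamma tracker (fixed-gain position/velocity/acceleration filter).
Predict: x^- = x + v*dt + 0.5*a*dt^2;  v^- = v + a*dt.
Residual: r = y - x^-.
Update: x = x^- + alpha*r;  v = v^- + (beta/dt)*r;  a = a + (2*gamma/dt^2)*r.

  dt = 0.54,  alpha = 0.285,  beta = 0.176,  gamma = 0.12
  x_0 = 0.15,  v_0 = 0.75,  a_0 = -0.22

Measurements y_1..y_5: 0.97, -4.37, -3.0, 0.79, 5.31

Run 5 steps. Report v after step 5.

step 1: x_pred=0.5229  r=0.4471  x^+=0.6503  v^+=0.7769  a^+=0.1480
step 2: x_pred=1.0914  r=-5.4614  x^+=-0.4651  v^+=-0.9232  a^+=-4.3471
step 3: x_pred=-1.5974  r=-1.4026  x^+=-1.9971  v^+=-3.7278  a^+=-5.5015
step 4: x_pred=-4.8122  r=5.6022  x^+=-3.2156  v^+=-4.8726  a^+=-0.8906
step 5: x_pred=-5.9767  r=11.2867  x^+=-2.7600  v^+=-1.6749  a^+=8.3989

v_post = -1.6749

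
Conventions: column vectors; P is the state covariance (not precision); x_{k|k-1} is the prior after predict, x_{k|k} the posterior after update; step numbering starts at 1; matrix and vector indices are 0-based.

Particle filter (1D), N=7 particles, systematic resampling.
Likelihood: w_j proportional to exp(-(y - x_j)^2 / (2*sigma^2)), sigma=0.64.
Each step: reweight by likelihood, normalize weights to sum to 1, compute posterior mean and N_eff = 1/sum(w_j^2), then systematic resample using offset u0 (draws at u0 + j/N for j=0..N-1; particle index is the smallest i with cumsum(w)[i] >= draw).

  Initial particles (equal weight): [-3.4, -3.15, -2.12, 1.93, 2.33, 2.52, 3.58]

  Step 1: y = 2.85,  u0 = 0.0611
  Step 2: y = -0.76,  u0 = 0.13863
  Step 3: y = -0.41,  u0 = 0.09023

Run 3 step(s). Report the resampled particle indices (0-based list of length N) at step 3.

resampled_idx = [0, 1, 2, 3, 3, 4, 5]

step 1: w=[0.0000, 0.0000, 0.0000, 0.1440, 0.2908, 0.3542, 0.2111]  mean=2.6036  Neff=3.6327  idx=[3, 4, 4, 5, 5, 5, 6]
step 2: w=[0.8623, 0.0513, 0.0513, 0.0117, 0.0117, 0.0117, 0.0000]  mean=1.9917  Neff=1.3346  idx=[0, 0, 0, 0, 0, 0, 5]
step 3: w=[0.1660, 0.1660, 0.1660, 0.1660, 0.1660, 0.1660, 0.0037]  mean=1.9322  Neff=6.0445  idx=[0, 1, 2, 3, 3, 4, 5]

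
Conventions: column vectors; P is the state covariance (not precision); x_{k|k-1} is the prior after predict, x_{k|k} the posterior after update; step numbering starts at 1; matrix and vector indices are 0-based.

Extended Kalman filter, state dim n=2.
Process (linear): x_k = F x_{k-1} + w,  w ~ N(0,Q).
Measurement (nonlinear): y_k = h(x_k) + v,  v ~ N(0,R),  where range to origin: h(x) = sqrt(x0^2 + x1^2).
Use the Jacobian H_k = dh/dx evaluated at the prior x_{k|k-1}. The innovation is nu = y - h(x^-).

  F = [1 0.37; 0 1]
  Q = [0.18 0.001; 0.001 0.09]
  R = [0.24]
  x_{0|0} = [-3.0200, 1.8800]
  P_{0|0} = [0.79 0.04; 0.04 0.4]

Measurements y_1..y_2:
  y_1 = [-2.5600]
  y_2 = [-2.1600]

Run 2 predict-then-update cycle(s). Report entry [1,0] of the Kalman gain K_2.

step 1: x^-=[-2.3244, 1.8800]  P^-=[1.0544 0.1890; 0.1890 0.4900]  H_jac=[-0.7775 0.6289]  S=[0.8863]  K=[-0.7908; 0.1819]  nu=[-5.5495]  x^+=[2.0642, 0.8708]  P^+=[0.5001 0.3165; 0.3165 0.4607]
step 2: x^-=[2.3863, 0.8708]  P^-=[0.9773 0.4879; 0.4879 0.5507]  H_jac=[0.9394 0.3428]  S=[1.4814]  K=[0.7326; 0.4368]  nu=[-4.7003]  x^+=[-1.0573, -1.1824]  P^+=[0.1821 0.0138; 0.0138 0.2680]

K[1,0] = 0.4368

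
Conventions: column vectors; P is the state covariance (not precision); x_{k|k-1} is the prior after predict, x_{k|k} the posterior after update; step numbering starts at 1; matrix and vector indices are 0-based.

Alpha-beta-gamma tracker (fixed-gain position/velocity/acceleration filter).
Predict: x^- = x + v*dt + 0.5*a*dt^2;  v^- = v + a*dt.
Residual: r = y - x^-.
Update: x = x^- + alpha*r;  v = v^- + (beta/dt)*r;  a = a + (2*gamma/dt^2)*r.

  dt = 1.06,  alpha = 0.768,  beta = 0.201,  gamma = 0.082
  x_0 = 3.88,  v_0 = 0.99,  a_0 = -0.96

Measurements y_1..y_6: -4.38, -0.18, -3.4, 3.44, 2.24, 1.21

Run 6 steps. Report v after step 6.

v_post = 0.0278

step 1: x_pred=4.3901  r=-8.7701  x^+=-2.3453  v^+=-1.6906  a^+=-2.2401
step 2: x_pred=-5.3959  r=5.2159  x^+=-1.3901  v^+=-3.0760  a^+=-1.4788
step 3: x_pred=-5.4815  r=2.0815  x^+=-3.8829  v^+=-4.2488  a^+=-1.1750
step 4: x_pred=-9.0468  r=12.4868  x^+=0.5431  v^+=-3.1265  a^+=0.6476
step 5: x_pred=-2.4072  r=4.6472  x^+=1.1618  v^+=-1.5589  a^+=1.3259
step 6: x_pred=0.2543  r=0.9557  x^+=0.9883  v^+=0.0278  a^+=1.4654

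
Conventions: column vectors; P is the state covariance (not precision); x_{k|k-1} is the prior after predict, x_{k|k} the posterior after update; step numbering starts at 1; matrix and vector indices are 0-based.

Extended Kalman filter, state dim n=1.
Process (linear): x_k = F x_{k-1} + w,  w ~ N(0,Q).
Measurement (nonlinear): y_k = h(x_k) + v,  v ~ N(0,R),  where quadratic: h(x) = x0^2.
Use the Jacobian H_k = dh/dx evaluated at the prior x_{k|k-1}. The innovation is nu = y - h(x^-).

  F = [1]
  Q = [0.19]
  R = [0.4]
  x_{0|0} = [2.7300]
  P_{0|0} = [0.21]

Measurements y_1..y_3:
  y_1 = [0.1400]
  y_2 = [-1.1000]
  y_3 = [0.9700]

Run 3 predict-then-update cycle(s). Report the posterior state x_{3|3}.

step 1: x^-=[2.7300]  P^-=[0.4000]  H_jac=[5.4600]  S=[12.3246]  K=[0.1772]  nu=[-7.3129]  x^+=[1.4341]  P^+=[0.0130]
step 2: x^-=[1.4341]  P^-=[0.2030]  H_jac=[2.8682]  S=[2.0699]  K=[0.2813]  nu=[-3.1567]  x^+=[0.5462]  P^+=[0.0392]
step 3: x^-=[0.5462]  P^-=[0.2292]  H_jac=[1.0925]  S=[0.6736]  K=[0.3718]  nu=[0.6716]  x^+=[0.7959]  P^+=[0.1361]

x_post = [0.7959]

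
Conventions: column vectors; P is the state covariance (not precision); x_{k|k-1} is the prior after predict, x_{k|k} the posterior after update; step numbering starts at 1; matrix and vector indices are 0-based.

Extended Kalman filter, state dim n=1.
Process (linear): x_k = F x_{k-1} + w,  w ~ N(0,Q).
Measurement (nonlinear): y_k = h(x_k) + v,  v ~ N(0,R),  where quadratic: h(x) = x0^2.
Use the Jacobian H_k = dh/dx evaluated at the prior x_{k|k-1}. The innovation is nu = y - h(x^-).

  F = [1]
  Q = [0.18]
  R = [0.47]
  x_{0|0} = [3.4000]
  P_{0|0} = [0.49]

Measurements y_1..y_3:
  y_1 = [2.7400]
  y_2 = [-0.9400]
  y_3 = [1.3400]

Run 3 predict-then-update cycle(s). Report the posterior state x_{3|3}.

x_post = [1.1058]

step 1: x^-=[3.4000]  P^-=[0.6700]  H_jac=[6.8000]  S=[31.4508]  K=[0.1449]  nu=[-8.8200]  x^+=[2.1223]  P^+=[0.0100]
step 2: x^-=[2.1223]  P^-=[0.1900]  H_jac=[4.2446]  S=[3.8935]  K=[0.2072]  nu=[-5.4443]  x^+=[0.9945]  P^+=[0.0229]
step 3: x^-=[0.9945]  P^-=[0.2029]  H_jac=[1.9891]  S=[1.2729]  K=[0.3171]  nu=[0.3509]  x^+=[1.1058]  P^+=[0.0749]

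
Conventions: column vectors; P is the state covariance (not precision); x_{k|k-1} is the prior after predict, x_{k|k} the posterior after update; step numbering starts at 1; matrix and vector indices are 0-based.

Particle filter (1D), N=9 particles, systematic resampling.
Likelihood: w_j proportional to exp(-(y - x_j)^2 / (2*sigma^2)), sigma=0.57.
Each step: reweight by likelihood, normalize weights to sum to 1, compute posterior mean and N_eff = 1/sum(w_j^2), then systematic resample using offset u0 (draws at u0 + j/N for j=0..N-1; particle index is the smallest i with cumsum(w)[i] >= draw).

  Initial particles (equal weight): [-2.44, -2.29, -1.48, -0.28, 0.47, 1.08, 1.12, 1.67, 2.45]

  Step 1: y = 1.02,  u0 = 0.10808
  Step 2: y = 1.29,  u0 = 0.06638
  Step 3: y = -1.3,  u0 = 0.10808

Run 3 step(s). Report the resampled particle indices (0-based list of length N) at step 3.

step 1: w=[0.0000, 0.0000, 0.0000, 0.0229, 0.1934, 0.3063, 0.3033, 0.1608, 0.0132]  mean=1.0560  Neff=4.0029  idx=[4, 5, 5, 5, 6, 6, 6, 7, 8]
step 2: w=[0.0511, 0.1344, 0.1344, 0.1344, 0.1375, 0.1375, 0.1375, 0.1151, 0.0181]  mean=1.1581  Neff=7.8684  idx=[1, 1, 2, 3, 4, 5, 6, 6, 7]
step 3: w=[0.1432, 0.1432, 0.1432, 0.1432, 0.1065, 0.1065, 0.1065, 0.1065, 0.0011]  mean=1.0977  Neff=7.8489  idx=[0, 1, 2, 3, 3, 4, 5, 6, 7]

resampled_idx = [0, 1, 2, 3, 3, 4, 5, 6, 7]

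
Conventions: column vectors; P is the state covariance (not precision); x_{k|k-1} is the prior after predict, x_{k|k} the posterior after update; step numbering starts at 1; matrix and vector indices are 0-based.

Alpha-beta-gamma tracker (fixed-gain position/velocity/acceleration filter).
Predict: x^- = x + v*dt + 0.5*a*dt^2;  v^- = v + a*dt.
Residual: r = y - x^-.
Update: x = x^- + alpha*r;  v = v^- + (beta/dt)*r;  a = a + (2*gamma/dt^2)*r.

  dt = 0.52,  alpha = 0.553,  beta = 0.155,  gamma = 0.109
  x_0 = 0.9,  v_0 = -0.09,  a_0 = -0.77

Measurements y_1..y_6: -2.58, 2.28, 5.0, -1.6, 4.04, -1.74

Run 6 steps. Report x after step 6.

step 1: x_pred=0.7491  r=-3.3291  x^+=-1.0919  v^+=-1.4827  a^+=-3.4540
step 2: x_pred=-2.3299  r=4.6099  x^+=0.2194  v^+=-1.9047  a^+=0.2626
step 3: x_pred=-0.7356  r=5.7356  x^+=2.4362  v^+=-0.0585  a^+=4.8867
step 4: x_pred=3.0665  r=-4.6665  x^+=0.4859  v^+=1.0916  a^+=1.1245
step 5: x_pred=1.2056  r=2.8344  x^+=2.7730  v^+=2.5212  a^+=3.4097
step 6: x_pred=4.5450  r=-6.2850  x^+=1.0694  v^+=2.4208  a^+=-1.6574

x_post = 1.0694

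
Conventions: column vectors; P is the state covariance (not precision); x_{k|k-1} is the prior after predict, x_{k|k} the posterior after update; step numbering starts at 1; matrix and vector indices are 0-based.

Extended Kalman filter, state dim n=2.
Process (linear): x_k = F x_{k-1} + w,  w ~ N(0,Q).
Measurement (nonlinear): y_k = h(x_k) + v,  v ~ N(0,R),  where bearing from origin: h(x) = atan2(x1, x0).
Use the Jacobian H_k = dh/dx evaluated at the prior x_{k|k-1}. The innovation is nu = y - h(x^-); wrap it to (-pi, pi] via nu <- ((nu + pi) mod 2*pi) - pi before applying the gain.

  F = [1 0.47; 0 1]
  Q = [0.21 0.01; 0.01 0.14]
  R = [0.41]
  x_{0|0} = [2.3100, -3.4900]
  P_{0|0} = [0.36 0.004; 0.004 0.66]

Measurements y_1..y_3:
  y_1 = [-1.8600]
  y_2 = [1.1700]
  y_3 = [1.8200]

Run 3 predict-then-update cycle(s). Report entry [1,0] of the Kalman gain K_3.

K[1,0] = 0.3654

step 1: x^-=[0.6697, -3.4900]  P^-=[0.7196 0.3242; 0.3242 0.8000]  H_jac=[0.2764 0.0530]  S=[0.4767]  K=[0.4532; 0.2769]  nu=[-0.4788]  x^+=[0.4527, -3.6226]  P^+=[0.6216 0.2644; 0.2644 0.7634]
step 2: x^-=[-1.2499, -3.6226]  P^-=[1.2488 0.6332; 0.6332 0.9034]  H_jac=[0.2467 -0.0851]  S=[0.4659]  K=[0.5455; 0.1702]  nu=[3.0730]  x^+=[0.4263, -3.0996]  P^+=[1.1102 0.5899; 0.5899 0.8899]
step 3: x^-=[-1.0305, -3.0996]  P^-=[2.0713 1.0182; 1.0182 1.0299]  H_jac=[0.2905 -0.0966]  S=[0.5373]  K=[0.9369; 0.3654]  nu=[-2.5714]  x^+=[-3.4397, -4.0392]  P^+=[1.5996 0.8343; 0.8343 0.9582]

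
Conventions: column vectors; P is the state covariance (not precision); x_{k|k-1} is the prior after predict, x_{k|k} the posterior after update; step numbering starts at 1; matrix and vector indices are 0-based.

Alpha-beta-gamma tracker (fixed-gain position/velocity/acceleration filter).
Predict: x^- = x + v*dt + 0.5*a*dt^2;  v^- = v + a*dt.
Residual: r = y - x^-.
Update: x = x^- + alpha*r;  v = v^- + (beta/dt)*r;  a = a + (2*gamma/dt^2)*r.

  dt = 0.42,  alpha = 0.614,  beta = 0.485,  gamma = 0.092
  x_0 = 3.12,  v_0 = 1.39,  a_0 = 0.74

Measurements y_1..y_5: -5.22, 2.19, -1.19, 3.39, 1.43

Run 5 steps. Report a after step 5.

a_post = 4.0411

step 1: x_pred=3.7691  r=-8.9891  x^+=-1.7502  v^+=-8.6794  a^+=-8.6364
step 2: x_pred=-6.1573  r=8.3473  x^+=-1.0321  v^+=-2.6675  a^+=0.0706
step 3: x_pred=-2.1462  r=0.9562  x^+=-1.5591  v^+=-1.5337  a^+=1.0680
step 4: x_pred=-2.1091  r=5.4991  x^+=1.2674  v^+=5.2649  a^+=6.8040
step 5: x_pred=4.0788  r=-2.6488  x^+=2.4524  v^+=5.0639  a^+=4.0411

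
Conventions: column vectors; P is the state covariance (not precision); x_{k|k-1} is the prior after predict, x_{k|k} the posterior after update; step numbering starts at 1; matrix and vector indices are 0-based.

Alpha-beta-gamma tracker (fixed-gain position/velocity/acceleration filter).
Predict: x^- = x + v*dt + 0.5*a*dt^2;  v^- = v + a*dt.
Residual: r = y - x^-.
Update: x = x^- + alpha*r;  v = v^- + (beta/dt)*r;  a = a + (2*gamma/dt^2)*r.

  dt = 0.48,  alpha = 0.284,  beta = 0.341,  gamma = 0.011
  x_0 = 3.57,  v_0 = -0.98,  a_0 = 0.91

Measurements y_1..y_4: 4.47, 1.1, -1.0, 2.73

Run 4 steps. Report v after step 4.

v_post = -1.2131

step 1: x_pred=3.2044  r=1.2656  x^+=3.5639  v^+=0.3559  a^+=1.0308
step 2: x_pred=3.8534  r=-2.7534  x^+=3.0715  v^+=-1.1054  a^+=0.7679
step 3: x_pred=2.6293  r=-3.6293  x^+=1.5986  v^+=-3.3151  a^+=0.4214
step 4: x_pred=0.0559  r=2.6741  x^+=0.8153  v^+=-1.2131  a^+=0.6767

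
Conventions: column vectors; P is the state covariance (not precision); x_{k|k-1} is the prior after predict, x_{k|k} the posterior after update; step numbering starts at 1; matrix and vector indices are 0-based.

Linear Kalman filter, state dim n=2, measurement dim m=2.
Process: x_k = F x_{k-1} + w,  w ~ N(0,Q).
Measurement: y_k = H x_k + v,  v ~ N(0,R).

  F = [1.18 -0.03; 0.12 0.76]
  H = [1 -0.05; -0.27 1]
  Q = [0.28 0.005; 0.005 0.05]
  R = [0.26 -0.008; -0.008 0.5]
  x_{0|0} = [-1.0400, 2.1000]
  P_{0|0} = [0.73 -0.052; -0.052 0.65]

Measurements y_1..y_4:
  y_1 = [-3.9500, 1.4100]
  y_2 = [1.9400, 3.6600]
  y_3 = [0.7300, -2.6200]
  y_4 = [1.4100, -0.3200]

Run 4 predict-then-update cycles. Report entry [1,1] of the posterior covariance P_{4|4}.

step 1: x^-=[-1.2902, 1.4712]  P^-=[1.3007 0.0471; 0.0471 0.4265]  S=[1.5571 -0.3328; -0.3328 0.9959]  K=[0.8277 -0.0288; 0.1135 0.4534]  nu=[-2.5862, -0.4096]  x^+=[-3.4190, 0.9921]  P^+=[0.2173 0.0377; 0.0377 0.2360]
step 2: x^-=[-4.0642, 0.3437]  P^-=[0.5801 0.0640; 0.0640 0.1963]  S=[0.8342 -0.1095; -0.1095 0.7040]  K=[0.6884 -0.0244; 0.1004 0.2699]  nu=[6.0214, 2.2189]  x^+=[0.0266, 1.5474]  P^+=[0.1807 0.0311; 0.0311 0.1425]
step 3: x^-=[-0.0150, 1.1792]  P^-=[0.5296 0.0551; 0.0551 0.1406]  S=[0.7844 -0.1022; -0.1022 0.6494]  K=[0.6677 -0.0303; 0.0883 0.2075]  nu=[0.8040, -3.8032]  x^+=[0.6369, 0.4611]  P^+=[0.1752 0.0268; 0.0268 0.1103]
step 4: x^-=[0.7378, 0.4269]  P^-=[0.5221 0.0512; 0.0512 0.1211]  S=[0.7773 -0.1031; -0.1031 0.6315]  K=[0.6639 -0.0337; 0.0824 0.1833]  nu=[0.6936, -0.5477]  x^+=[1.2167, 0.3837]  P^+=[0.1741 0.0249; 0.0249 0.0977]

P_post[1,1] = 0.0977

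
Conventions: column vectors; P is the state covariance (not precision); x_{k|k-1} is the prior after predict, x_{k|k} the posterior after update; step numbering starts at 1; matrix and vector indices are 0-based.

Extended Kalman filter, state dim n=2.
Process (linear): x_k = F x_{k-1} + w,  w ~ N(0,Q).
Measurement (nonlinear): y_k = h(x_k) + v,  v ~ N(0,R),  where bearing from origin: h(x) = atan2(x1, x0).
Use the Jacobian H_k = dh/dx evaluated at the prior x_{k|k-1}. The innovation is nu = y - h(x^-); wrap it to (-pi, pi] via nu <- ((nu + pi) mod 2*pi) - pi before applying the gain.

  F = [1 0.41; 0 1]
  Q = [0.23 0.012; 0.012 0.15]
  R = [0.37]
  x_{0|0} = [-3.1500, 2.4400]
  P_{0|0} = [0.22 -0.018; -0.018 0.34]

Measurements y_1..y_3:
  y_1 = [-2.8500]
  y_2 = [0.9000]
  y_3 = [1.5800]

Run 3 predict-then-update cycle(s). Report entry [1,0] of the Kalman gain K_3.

step 1: x^-=[-2.1496, 2.4400]  P^-=[0.4924 0.1334; 0.1334 0.4900]  H_jac=[-0.2307 -0.2033]  S=[0.4290]  K=[-0.3281; -0.3040]  nu=[1.1402]  x^+=[-2.5237, 2.0934]  P^+=[0.4462 0.0906; 0.0906 0.4504]
step 2: x^-=[-1.6654, 2.0934]  P^-=[0.8262 0.2873; 0.2873 0.6004]  H_jac=[-0.2925 -0.2327]  S=[0.5123]  K=[-0.6023; -0.4367]  nu=[-1.3428]  x^+=[-0.8566, 2.6799]  P^+=[0.6404 0.1525; 0.1525 0.5026]
step 3: x^-=[0.2421, 2.6799]  P^-=[1.0799 0.3706; 0.3706 0.6526]  H_jac=[-0.3701 0.0334]  S=[0.5095]  K=[-0.7602; -0.2264]  nu=[0.0993]  x^+=[0.1666, 2.6574]  P^+=[0.7855 0.2829; 0.2829 0.6265]

K[1,0] = -0.2264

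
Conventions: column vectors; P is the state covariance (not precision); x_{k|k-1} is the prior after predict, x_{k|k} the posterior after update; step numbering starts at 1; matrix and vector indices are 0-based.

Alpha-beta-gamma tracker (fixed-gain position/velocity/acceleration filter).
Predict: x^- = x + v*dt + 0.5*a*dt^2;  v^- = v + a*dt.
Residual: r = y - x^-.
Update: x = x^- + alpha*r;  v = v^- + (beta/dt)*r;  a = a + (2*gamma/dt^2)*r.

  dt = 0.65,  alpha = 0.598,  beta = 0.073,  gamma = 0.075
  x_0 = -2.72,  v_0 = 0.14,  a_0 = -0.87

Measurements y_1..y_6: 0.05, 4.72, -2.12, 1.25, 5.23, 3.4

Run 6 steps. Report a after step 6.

step 1: x_pred=-2.8128  r=2.8628  x^+=-1.1008  v^+=-0.1040  a^+=0.1464
step 2: x_pred=-1.1375  r=5.8575  x^+=2.3653  v^+=0.6490  a^+=2.2260
step 3: x_pred=3.2574  r=-5.3774  x^+=0.0417  v^+=1.4920  a^+=0.3168
step 4: x_pred=1.0784  r=0.1716  x^+=1.1810  v^+=1.7172  a^+=0.3778
step 5: x_pred=2.3770  r=2.8530  x^+=4.0831  v^+=2.2831  a^+=1.3907
step 6: x_pred=5.8609  r=-2.4609  x^+=4.3893  v^+=2.9107  a^+=0.5170

a_post = 0.5170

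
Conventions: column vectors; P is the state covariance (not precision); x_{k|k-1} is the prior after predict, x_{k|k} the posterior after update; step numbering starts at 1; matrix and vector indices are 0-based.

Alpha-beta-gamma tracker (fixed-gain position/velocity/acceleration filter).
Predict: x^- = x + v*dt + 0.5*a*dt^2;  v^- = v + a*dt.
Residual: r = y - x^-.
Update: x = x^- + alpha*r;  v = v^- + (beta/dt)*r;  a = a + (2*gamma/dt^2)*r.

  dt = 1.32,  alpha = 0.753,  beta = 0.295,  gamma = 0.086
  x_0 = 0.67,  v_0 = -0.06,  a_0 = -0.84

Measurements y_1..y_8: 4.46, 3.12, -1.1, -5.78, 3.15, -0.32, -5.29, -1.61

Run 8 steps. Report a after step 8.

a_post = 0.4634

step 1: x_pred=-0.1410  r=4.6010  x^+=3.3236  v^+=-0.1405  a^+=-0.3858
step 2: x_pred=2.8019  r=0.3181  x^+=3.0414  v^+=-0.5787  a^+=-0.3544
step 3: x_pred=1.9687  r=-3.0687  x^+=-0.3420  v^+=-1.7324  a^+=-0.6573
step 4: x_pred=-3.2014  r=-2.5786  x^+=-5.1431  v^+=-3.1763  a^+=-0.9119
step 5: x_pred=-10.1303  r=13.2803  x^+=-0.1302  v^+=-1.4121  a^+=0.3991
step 6: x_pred=-1.6465  r=1.3265  x^+=-0.6476  v^+=-0.5889  a^+=0.5300
step 7: x_pred=-0.9632  r=-4.3268  x^+=-4.2213  v^+=-0.8562  a^+=0.1029
step 8: x_pred=-5.2618  r=3.6518  x^+=-2.5120  v^+=0.0957  a^+=0.4634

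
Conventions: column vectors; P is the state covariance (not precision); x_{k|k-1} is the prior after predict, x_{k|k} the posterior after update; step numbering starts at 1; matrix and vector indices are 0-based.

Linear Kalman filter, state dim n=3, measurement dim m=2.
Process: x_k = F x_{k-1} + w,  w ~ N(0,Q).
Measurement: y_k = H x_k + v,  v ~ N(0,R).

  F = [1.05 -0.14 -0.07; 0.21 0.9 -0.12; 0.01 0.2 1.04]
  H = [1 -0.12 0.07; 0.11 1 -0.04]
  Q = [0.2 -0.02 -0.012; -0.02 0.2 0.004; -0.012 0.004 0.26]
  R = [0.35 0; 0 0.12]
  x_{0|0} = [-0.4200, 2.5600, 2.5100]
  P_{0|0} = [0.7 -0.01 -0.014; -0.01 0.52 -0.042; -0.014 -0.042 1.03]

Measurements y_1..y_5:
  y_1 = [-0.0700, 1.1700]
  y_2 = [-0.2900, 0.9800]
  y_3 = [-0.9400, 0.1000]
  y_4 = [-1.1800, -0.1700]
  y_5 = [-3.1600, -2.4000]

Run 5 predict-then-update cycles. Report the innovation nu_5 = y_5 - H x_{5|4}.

innov = [-1.7914, -1.3251]

step 1: x^-=[-0.9751, 1.9146, 3.1182]  P^-=[0.9912 0.0722 -0.1049; 0.0722 0.6729 -0.0713; -0.1049 -0.0713 1.3771]  S=[1.3268 0.0938; 0.0938 0.8296]  K=[0.7250 0.1416; -0.0690 0.8319; 0.0119 -0.1676]  nu=[0.9166, -0.5126]  x^+=[-0.3832, 1.4249, 3.2151]  P^+=[0.2579 -0.0148 -0.0854; -0.0148 0.1032 0.0434; -0.0854 0.0434 1.3540]
step 2: x^-=[-0.8269, 0.8162, 3.6248]  P^-=[0.5108 0.0317 -0.2140; 0.0317 0.3038 -0.1255; -0.2140 -0.1255 1.7449]  S=[0.8383 0.0437; 0.0437 0.4517]  K=[0.5787 0.1576; -0.0524 0.6965; -0.0667 -0.4782]  nu=[0.3811, 0.3998]  x^+=[-0.5433, 1.0746, 3.4082]  P^+=[0.2108 -0.0097 -0.1350; -0.0097 0.0856 0.0229; -0.1350 0.0229 1.6351]
step 3: x^-=[-0.9595, 0.4441, 3.7541]  P^-=[0.4653 0.0385 -0.2843; 0.0385 0.3004 -0.1932; -0.2843 -0.1932 2.0386]  S=[0.7838 0.0422; 0.0422 0.4557]  K=[0.5532 0.1706; -0.0512 0.6901; -0.1155 -0.6608]  nu=[-0.1900, -0.0884]  x^+=[-1.0797, 0.3928, 3.8344]  P^+=[0.2042 -0.0087 -0.1666; -0.0087 0.0842 0.0119; -0.1666 0.0119 1.8228]
step 4: x^-=[-1.4571, -0.3333, 4.0556]  P^-=[0.4630 0.0447 -0.3304; 0.0447 0.3060 -0.2336; -0.3304 -0.2336 2.2363]  S=[0.7753 0.0452; 0.0452 0.4666]  K=[0.5499 0.1799; -0.0512 0.6913; -0.1440 -0.7563]  nu=[-0.0468, 0.4858]  x^+=[-1.3954, 0.0049, 3.6949]  P^+=[0.2045 -0.0083 -0.1855; -0.0083 0.0842 0.0074; -0.1855 0.0074 1.9435]
step 5: x^-=[-1.7245, -0.7320, 3.8297]  P^-=[0.4665 0.0489 -0.3591; 0.0489 0.3098 -0.2569; -0.3591 -0.2569 2.3647]  S=[0.7748 0.0482; 0.0482 0.4737]  K=[0.5504 0.1860; -0.0511 0.6922; -0.1597 -0.8092]  nu=[-1.7914, -1.3251]  x^+=[-2.9570, -1.5578, 5.1882]  P^+=[0.2055 -0.0082 -0.1968; -0.0082 0.0842 0.0054; -0.1968 0.0054 2.0223]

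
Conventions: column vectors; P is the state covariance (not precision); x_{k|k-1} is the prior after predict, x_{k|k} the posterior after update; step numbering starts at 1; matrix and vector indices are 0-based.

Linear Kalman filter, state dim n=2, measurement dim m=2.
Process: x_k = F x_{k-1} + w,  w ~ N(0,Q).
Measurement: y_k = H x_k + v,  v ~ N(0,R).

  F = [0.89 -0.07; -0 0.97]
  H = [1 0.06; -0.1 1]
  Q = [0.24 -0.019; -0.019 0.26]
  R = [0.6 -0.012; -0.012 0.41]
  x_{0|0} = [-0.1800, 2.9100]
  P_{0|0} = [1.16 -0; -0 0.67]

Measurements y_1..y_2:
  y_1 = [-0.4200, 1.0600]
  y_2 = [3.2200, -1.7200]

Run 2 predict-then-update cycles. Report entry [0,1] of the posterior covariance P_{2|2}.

step 1: x^-=[-0.3639, 2.8227]  P^-=[1.1621 -0.0645; -0.0645 0.8904]  S=[1.7576 -0.1389; -0.1389 1.3249]  K=[0.6536 -0.0679; 0.0476 0.6819]  nu=[-0.2255, -1.7991]  x^+=[-0.3892, 1.5852]  P^+=[0.3928 0.0036; 0.0036 0.2794]
step 2: x^-=[-0.4573, 1.5376]  P^-=[0.5520 -0.0349; -0.0349 0.5229]  S=[1.1497 -0.0705; -0.0705 0.9453]  K=[0.4747 -0.0599; 0.0312 0.5591]  nu=[3.5851, -3.3034]  x^+=[1.4421, -0.1973]  P^+=[0.2856 -0.0017; -0.0017 0.2287]

P_post[0,1] = -0.0017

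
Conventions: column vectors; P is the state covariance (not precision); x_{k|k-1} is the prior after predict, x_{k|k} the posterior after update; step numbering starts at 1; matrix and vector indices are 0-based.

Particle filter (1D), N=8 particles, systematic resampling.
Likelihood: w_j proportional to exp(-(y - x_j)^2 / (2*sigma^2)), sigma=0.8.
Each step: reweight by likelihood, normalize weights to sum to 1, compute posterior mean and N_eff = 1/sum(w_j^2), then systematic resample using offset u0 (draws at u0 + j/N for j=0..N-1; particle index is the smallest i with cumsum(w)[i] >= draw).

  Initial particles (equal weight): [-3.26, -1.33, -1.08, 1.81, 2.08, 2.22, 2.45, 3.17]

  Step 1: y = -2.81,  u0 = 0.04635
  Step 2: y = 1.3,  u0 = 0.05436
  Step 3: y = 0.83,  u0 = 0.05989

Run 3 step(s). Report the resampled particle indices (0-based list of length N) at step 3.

resampled_idx = [0, 2, 3, 4, 4, 5, 6, 7]

step 1: w=[0.7549, 0.1597, 0.0853, 0.0000, 0.0000, 0.0000, 0.0000, 0.0000]  mean=-2.7657  Neff=1.6592  idx=[0, 0, 0, 0, 0, 0, 1, 2]
step 2: w=[0.0000, 0.0000, 0.0000, 0.0000, 0.0000, 0.0000, 0.2732, 0.7268]  mean=-1.1484  Neff=1.6588  idx=[6, 6, 7, 7, 7, 7, 7, 7]
step 3: w=[0.0654, 0.0654, 0.1449, 0.1449, 0.1449, 0.1449, 0.1449, 0.1449]  mean=-1.1127  Neff=7.4368  idx=[0, 2, 3, 4, 4, 5, 6, 7]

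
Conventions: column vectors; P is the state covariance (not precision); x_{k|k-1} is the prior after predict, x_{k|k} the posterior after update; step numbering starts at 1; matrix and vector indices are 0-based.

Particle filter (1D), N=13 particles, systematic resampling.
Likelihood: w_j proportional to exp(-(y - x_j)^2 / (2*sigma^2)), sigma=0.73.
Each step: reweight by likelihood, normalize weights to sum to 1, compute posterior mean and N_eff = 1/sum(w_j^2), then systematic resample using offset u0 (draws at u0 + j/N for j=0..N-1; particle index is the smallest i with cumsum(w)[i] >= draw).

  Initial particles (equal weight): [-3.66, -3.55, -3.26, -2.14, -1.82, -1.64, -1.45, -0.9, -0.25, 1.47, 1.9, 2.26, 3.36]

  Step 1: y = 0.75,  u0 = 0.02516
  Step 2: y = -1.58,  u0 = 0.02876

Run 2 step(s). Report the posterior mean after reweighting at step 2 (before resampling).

post_mean = -0.5940

step 1: w=[0.0000, 0.0000, 0.0000, 0.0003, 0.0013, 0.0031, 0.0071, 0.0515, 0.2591, 0.4071, 0.1915, 0.0780, 0.0011]  mean=1.0127  Neff=3.5929  idx=[7, 8, 8, 8, 9, 9, 9, 9, 9, 9, 10, 10, 11]
step 2: w=[0.5313, 0.1560, 0.1560, 0.1560, 0.0001, 0.0001, 0.0001, 0.0001, 0.0001, 0.0001, 0.0000, 0.0000, 0.0000]  mean=-0.5940  Neff=2.8147  idx=[0, 0, 0, 0, 0, 0, 0, 1, 1, 2, 2, 3, 3]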